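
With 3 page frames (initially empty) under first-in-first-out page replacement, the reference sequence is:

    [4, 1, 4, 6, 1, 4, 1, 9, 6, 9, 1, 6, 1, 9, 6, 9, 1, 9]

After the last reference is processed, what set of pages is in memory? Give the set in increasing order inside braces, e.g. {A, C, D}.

{1, 6, 9}

4 -> miss, frames {4}
1 -> miss, frames {4,1}
4 -> hit
6 -> miss, frames {4,1,6}
1 -> hit
4 -> hit
1 -> hit
9 -> miss, evict 4, frames {1,6,9}
6 -> hit
9 -> hit
1 -> hit
6 -> hit
1 -> hit
9 -> hit
6 -> hit
9 -> hit
1 -> hit
9 -> hit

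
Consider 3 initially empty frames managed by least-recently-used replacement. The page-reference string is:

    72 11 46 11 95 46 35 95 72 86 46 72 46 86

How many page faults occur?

72 → fault, frames {72}
11 → fault, frames {72,11}
46 → fault, frames {72,11,46}
11 → hit
95 → fault, evict 72, frames {46,11,95}
46 → hit
35 → fault, evict 11, frames {95,46,35}
95 → hit
72 → fault, evict 46, frames {35,95,72}
86 → fault, evict 35, frames {95,72,86}
46 → fault, evict 95, frames {72,86,46}
72 → hit
46 → hit
86 → hit
Page faults: 8.

8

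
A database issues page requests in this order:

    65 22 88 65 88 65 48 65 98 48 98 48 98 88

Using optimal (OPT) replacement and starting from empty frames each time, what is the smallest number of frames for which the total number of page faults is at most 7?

f=1: 14 faults
f=2: 6 faults
f=3: 5 faults
f=4: 5 faults
f=5: 5 faults
Smallest f with faults ≤ 7 is 2.

2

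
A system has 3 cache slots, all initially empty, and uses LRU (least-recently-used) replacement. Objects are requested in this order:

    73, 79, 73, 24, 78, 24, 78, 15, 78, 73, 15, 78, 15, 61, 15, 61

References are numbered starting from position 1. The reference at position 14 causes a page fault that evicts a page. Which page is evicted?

73

pos 1: 73 → miss, frames (73)
pos 2: 79 → miss, frames (73 79)
pos 3: 73 → hit
pos 4: 24 → miss, frames (79 73 24)
pos 5: 78 → miss, evict 79, frames (73 24 78)
pos 6: 24 → hit
pos 7: 78 → hit
pos 8: 15 → miss, evict 73, frames (24 78 15)
pos 9: 78 → hit
pos 10: 73 → miss, evict 24, frames (15 78 73)
pos 11: 15 → hit
pos 12: 78 → hit
pos 13: 15 → hit
pos 14: 61 → miss, evict 73, frames (78 15 61)
At position 14, page 73 is evicted.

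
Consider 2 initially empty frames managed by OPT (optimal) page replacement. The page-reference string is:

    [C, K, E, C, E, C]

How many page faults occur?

C → fault, frames {C}
K → fault, frames {C,K}
E → fault, evict K, frames {C,E}
C → hit
E → hit
C → hit
Page faults: 3.

3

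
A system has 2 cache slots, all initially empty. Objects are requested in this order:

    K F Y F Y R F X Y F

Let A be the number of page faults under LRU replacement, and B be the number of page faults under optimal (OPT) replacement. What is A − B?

2

Under LRU: F F F . . F F F F F → 8 faults.
Under OPT: F F F . . F . F F . → 6 faults.
A − B = 8 − 6 = 2.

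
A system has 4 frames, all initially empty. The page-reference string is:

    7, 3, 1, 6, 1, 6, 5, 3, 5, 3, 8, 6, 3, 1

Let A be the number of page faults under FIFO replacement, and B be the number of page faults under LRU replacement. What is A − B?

1

Under FIFO: F F F F . . F . . . F . F F → 8 faults.
Under LRU: F F F F . . F . . . F . . F → 7 faults.
A − B = 8 − 7 = 1.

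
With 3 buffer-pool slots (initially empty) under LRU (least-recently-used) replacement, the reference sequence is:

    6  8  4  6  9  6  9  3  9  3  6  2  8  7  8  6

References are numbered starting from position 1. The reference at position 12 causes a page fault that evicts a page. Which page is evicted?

9

pos 1: 6: miss, frames (6)
pos 2: 8: miss, frames (6 8)
pos 3: 4: miss, frames (6 8 4)
pos 4: 6: hit
pos 5: 9: miss, evict 8, frames (4 6 9)
pos 6: 6: hit
pos 7: 9: hit
pos 8: 3: miss, evict 4, frames (6 9 3)
pos 9: 9: hit
pos 10: 3: hit
pos 11: 6: hit
pos 12: 2: miss, evict 9, frames (3 6 2)
At position 12, page 9 is evicted.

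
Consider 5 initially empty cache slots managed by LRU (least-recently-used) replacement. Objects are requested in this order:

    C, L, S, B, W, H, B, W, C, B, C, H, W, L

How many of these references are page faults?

C: miss, frames (C)
L: miss, frames (C L)
S: miss, frames (C L S)
B: miss, frames (C L S B)
W: miss, frames (C L S B W)
H: miss, evict C, frames (L S B W H)
B: hit
W: hit
C: miss, evict L, frames (S H B W C)
B: hit
C: hit
H: hit
W: hit
L: miss, evict S, frames (B C H W L)
Page faults: 8.

8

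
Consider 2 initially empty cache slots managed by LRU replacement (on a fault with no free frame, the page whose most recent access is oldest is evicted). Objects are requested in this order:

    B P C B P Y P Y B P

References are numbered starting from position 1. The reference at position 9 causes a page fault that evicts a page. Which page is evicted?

P

pos 1: B → miss, frames [B]
pos 2: P → miss, frames [B, P]
pos 3: C → miss, evict B, frames [P, C]
pos 4: B → miss, evict P, frames [C, B]
pos 5: P → miss, evict C, frames [B, P]
pos 6: Y → miss, evict B, frames [P, Y]
pos 7: P → hit
pos 8: Y → hit
pos 9: B → miss, evict P, frames [Y, B]
At position 9, page P is evicted.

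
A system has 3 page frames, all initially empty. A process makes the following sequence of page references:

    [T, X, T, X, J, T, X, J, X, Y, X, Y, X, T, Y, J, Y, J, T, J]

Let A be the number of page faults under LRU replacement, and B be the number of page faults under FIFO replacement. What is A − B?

Under LRU: F F . . F . . . . F . . . F . F . . . . → 6 faults.
Under FIFO: F F . . F . . . . F . . . F . . . . . . → 5 faults.
A − B = 6 − 5 = 1.

1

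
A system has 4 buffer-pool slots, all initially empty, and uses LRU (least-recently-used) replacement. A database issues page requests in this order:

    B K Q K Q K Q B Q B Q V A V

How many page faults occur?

5

B: fault, frames [B]
K: fault, frames [B, K]
Q: fault, frames [B, K, Q]
K: hit
Q: hit
K: hit
Q: hit
B: hit
Q: hit
B: hit
Q: hit
V: fault, frames [K, B, Q, V]
A: fault, evict K, frames [B, Q, V, A]
V: hit
Page faults: 5.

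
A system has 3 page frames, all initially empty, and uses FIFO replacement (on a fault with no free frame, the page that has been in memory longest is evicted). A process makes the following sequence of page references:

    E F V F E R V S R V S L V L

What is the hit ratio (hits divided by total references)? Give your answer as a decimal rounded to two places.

0.50

E → miss, frames [E]
F → miss, frames [E, F]
V → miss, frames [E, F, V]
F → hit
E → hit
R → miss, evict E, frames [F, V, R]
V → hit
S → miss, evict F, frames [V, R, S]
R → hit
V → hit
S → hit
L → miss, evict V, frames [R, S, L]
V → miss, evict R, frames [S, L, V]
L → hit
Hits: 7 of 14 references → 7/14 = 0.5000.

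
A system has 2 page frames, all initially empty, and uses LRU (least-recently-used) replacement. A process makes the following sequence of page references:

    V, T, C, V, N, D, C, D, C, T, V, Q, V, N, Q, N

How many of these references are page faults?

12

V -> fault, frames {V}
T -> fault, frames {V,T}
C -> fault, evict V, frames {T,C}
V -> fault, evict T, frames {C,V}
N -> fault, evict C, frames {V,N}
D -> fault, evict V, frames {N,D}
C -> fault, evict N, frames {D,C}
D -> hit
C -> hit
T -> fault, evict D, frames {C,T}
V -> fault, evict C, frames {T,V}
Q -> fault, evict T, frames {V,Q}
V -> hit
N -> fault, evict Q, frames {V,N}
Q -> fault, evict V, frames {N,Q}
N -> hit
Page faults: 12.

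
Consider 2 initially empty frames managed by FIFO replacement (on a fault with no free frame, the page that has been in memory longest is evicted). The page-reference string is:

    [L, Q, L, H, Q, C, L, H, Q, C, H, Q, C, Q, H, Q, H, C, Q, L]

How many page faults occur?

15

L: fault, frames {L}
Q: fault, frames {L,Q}
L: hit
H: fault, evict L, frames {Q,H}
Q: hit
C: fault, evict Q, frames {H,C}
L: fault, evict H, frames {C,L}
H: fault, evict C, frames {L,H}
Q: fault, evict L, frames {H,Q}
C: fault, evict H, frames {Q,C}
H: fault, evict Q, frames {C,H}
Q: fault, evict C, frames {H,Q}
C: fault, evict H, frames {Q,C}
Q: hit
H: fault, evict Q, frames {C,H}
Q: fault, evict C, frames {H,Q}
H: hit
C: fault, evict H, frames {Q,C}
Q: hit
L: fault, evict Q, frames {C,L}
Page faults: 15.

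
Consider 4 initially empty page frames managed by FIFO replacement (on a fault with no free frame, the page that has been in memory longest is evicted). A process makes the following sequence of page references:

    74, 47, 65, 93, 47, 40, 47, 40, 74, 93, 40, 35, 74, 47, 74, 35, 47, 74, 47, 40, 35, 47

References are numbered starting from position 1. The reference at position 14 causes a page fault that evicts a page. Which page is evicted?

pos 1: 74 → miss, frames {74}
pos 2: 47 → miss, frames {74,47}
pos 3: 65 → miss, frames {74,47,65}
pos 4: 93 → miss, frames {74,47,65,93}
pos 5: 47 → hit
pos 6: 40 → miss, evict 74, frames {47,65,93,40}
pos 7: 47 → hit
pos 8: 40 → hit
pos 9: 74 → miss, evict 47, frames {65,93,40,74}
pos 10: 93 → hit
pos 11: 40 → hit
pos 12: 35 → miss, evict 65, frames {93,40,74,35}
pos 13: 74 → hit
pos 14: 47 → miss, evict 93, frames {40,74,35,47}
At position 14, page 93 is evicted.

93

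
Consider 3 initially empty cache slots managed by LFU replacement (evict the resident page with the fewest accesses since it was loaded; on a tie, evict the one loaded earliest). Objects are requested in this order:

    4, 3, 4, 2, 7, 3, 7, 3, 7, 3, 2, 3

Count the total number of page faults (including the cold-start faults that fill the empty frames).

4 → miss, frames {4}
3 → miss, frames {4,3}
4 → hit
2 → miss, frames {4,3,2}
7 → miss, evict 3, frames {4,2,7}
3 → miss, evict 2, frames {4,7,3}
7 → hit
3 → hit
7 → hit
3 → hit
2 → miss, evict 4, frames {7,3,2}
3 → hit
Page faults: 6.

6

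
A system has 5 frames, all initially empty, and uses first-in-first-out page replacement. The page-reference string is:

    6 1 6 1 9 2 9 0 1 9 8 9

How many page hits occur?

6

6 → fault, frames (6)
1 → fault, frames (6 1)
6 → hit
1 → hit
9 → fault, frames (6 1 9)
2 → fault, frames (6 1 9 2)
9 → hit
0 → fault, frames (6 1 9 2 0)
1 → hit
9 → hit
8 → fault, evict 6, frames (1 9 2 0 8)
9 → hit
Hits: 6.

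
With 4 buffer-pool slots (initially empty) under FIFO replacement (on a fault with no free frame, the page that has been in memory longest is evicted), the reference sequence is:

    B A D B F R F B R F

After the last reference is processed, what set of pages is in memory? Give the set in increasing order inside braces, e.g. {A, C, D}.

{B, D, F, R}

B → miss, frames {B}
A → miss, frames {B,A}
D → miss, frames {B,A,D}
B → hit
F → miss, frames {B,A,D,F}
R → miss, evict B, frames {A,D,F,R}
F → hit
B → miss, evict A, frames {D,F,R,B}
R → hit
F → hit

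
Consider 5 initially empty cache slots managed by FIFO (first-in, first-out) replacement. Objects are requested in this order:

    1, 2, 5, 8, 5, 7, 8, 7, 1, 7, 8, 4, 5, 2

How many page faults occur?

6

1 -> fault, frames {1}
2 -> fault, frames {1,2}
5 -> fault, frames {1,2,5}
8 -> fault, frames {1,2,5,8}
5 -> hit
7 -> fault, frames {1,2,5,8,7}
8 -> hit
7 -> hit
1 -> hit
7 -> hit
8 -> hit
4 -> fault, evict 1, frames {2,5,8,7,4}
5 -> hit
2 -> hit
Page faults: 6.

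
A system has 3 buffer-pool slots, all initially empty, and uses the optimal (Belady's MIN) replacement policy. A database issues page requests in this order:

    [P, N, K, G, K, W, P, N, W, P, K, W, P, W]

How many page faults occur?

P → fault, frames [P]
N → fault, frames [P, N]
K → fault, frames [P, N, K]
G → fault, evict N, frames [P, K, G]
K → hit
W → fault, evict G, frames [P, K, W]
P → hit
N → fault, evict K, frames [P, W, N]
W → hit
P → hit
K → fault, evict N, frames [P, W, K]
W → hit
P → hit
W → hit
Page faults: 7.

7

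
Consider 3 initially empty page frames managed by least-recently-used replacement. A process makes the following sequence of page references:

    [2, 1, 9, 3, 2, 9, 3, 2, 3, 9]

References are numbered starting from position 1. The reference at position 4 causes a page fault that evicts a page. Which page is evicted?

2

pos 1: 2: fault, frames [2]
pos 2: 1: fault, frames [2, 1]
pos 3: 9: fault, frames [2, 1, 9]
pos 4: 3: fault, evict 2, frames [1, 9, 3]
At position 4, page 2 is evicted.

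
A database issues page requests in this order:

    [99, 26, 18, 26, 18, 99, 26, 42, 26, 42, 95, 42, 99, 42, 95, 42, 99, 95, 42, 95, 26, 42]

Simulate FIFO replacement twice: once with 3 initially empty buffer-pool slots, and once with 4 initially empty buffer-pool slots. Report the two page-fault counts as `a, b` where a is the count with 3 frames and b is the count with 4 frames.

3 frames: F F F . . . . F . . F . F . . . . . . . F F → 8 faults.
4 frames: F F F . . . . F . . F . F . . . . . . . F . → 7 faults.
7 < 8: adding a frame reduced faults, as is typical.

8, 7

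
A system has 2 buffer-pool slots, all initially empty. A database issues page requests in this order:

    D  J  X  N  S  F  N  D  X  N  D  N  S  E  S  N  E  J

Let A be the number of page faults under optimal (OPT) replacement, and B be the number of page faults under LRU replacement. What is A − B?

Under OPT: F F F F F F . F F . F . F F . F . F → 13 faults.
Under LRU: F F F F F F F F F F F . F F . F F F → 16 faults.
A − B = 13 − 16 = -3.

-3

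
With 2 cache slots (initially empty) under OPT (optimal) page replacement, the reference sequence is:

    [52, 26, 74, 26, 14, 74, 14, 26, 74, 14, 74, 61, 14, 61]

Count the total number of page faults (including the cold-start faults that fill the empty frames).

7

52 → fault, frames {52}
26 → fault, frames {52,26}
74 → fault, evict 52, frames {26,74}
26 → hit
14 → fault, evict 26, frames {74,14}
74 → hit
14 → hit
26 → fault, evict 14, frames {74,26}
74 → hit
14 → fault, evict 26, frames {74,14}
74 → hit
61 → fault, evict 74, frames {14,61}
14 → hit
61 → hit
Page faults: 7.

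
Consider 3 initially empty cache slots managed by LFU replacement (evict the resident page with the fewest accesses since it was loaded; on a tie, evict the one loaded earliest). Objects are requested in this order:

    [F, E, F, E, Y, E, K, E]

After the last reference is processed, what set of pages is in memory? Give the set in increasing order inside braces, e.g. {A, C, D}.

{E, F, K}

F -> miss, frames [F]
E -> miss, frames [F, E]
F -> hit
E -> hit
Y -> miss, frames [F, E, Y]
E -> hit
K -> miss, evict Y, frames [F, E, K]
E -> hit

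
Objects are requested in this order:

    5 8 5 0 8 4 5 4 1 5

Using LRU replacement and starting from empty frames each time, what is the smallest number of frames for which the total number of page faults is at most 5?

4

f=1: 10 faults
f=2: 8 faults
f=3: 6 faults
f=4: 5 faults
f=5: 5 faults
Smallest f with faults ≤ 5 is 4.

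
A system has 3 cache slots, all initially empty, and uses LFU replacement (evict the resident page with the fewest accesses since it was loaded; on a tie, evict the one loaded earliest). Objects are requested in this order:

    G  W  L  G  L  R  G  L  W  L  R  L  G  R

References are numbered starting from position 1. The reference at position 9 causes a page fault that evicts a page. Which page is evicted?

R

pos 1: G → fault, frames {G}
pos 2: W → fault, frames {G,W}
pos 3: L → fault, frames {G,W,L}
pos 4: G → hit
pos 5: L → hit
pos 6: R → fault, evict W, frames {G,L,R}
pos 7: G → hit
pos 8: L → hit
pos 9: W → fault, evict R, frames {G,L,W}
At position 9, page R is evicted.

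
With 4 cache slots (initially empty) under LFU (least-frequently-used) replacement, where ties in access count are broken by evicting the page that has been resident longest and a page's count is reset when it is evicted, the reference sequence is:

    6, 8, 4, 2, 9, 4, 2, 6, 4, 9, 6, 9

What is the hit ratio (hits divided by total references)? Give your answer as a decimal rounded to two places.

0.50

6 -> miss, frames {6}
8 -> miss, frames {6,8}
4 -> miss, frames {6,8,4}
2 -> miss, frames {6,8,4,2}
9 -> miss, evict 6, frames {8,4,2,9}
4 -> hit
2 -> hit
6 -> miss, evict 8, frames {4,2,9,6}
4 -> hit
9 -> hit
6 -> hit
9 -> hit
Hits: 6 of 12 references → 6/12 = 0.5000.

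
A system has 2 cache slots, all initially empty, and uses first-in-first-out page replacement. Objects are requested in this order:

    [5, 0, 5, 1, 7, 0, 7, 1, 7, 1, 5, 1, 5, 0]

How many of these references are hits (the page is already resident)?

5: fault, frames (5)
0: fault, frames (5 0)
5: hit
1: fault, evict 5, frames (0 1)
7: fault, evict 0, frames (1 7)
0: fault, evict 1, frames (7 0)
7: hit
1: fault, evict 7, frames (0 1)
7: fault, evict 0, frames (1 7)
1: hit
5: fault, evict 1, frames (7 5)
1: fault, evict 7, frames (5 1)
5: hit
0: fault, evict 5, frames (1 0)
Hits: 4.

4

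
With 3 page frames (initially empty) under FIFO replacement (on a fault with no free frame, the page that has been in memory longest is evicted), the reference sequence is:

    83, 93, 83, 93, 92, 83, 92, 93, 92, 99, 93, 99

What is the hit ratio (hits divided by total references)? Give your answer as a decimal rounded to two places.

0.67

83 -> fault, frames {83}
93 -> fault, frames {83,93}
83 -> hit
93 -> hit
92 -> fault, frames {83,93,92}
83 -> hit
92 -> hit
93 -> hit
92 -> hit
99 -> fault, evict 83, frames {93,92,99}
93 -> hit
99 -> hit
Hits: 8 of 12 references → 8/12 = 0.6667.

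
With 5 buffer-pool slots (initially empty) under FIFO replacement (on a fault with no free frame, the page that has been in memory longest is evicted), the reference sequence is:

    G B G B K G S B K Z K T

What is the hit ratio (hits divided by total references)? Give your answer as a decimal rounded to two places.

0.50

G: fault, frames {G}
B: fault, frames {G,B}
G: hit
B: hit
K: fault, frames {G,B,K}
G: hit
S: fault, frames {G,B,K,S}
B: hit
K: hit
Z: fault, frames {G,B,K,S,Z}
K: hit
T: fault, evict G, frames {B,K,S,Z,T}
Hits: 6 of 12 references → 6/12 = 0.5000.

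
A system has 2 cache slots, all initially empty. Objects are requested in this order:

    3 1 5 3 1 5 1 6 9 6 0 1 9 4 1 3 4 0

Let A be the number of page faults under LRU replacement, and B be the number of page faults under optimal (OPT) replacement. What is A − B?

5

Under LRU: F F F F F F . F F . F F F F F F F F → 16 faults.
Under OPT: F F F . F . . F F . F F . F . F . F → 11 faults.
A − B = 16 − 11 = 5.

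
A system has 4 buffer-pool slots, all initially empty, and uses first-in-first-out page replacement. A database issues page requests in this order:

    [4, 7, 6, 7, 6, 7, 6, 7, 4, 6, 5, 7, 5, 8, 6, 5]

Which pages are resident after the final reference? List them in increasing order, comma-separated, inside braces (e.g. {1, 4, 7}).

4 -> miss, frames [4]
7 -> miss, frames [4, 7]
6 -> miss, frames [4, 7, 6]
7 -> hit
6 -> hit
7 -> hit
6 -> hit
7 -> hit
4 -> hit
6 -> hit
5 -> miss, frames [4, 7, 6, 5]
7 -> hit
5 -> hit
8 -> miss, evict 4, frames [7, 6, 5, 8]
6 -> hit
5 -> hit

{5, 6, 7, 8}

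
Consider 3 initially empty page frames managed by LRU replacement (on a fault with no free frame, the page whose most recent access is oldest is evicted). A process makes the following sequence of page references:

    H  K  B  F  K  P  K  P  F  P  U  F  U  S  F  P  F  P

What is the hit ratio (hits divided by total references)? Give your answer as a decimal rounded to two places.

H: fault, frames {H}
K: fault, frames {H,K}
B: fault, frames {H,K,B}
F: fault, evict H, frames {K,B,F}
K: hit
P: fault, evict B, frames {F,K,P}
K: hit
P: hit
F: hit
P: hit
U: fault, evict K, frames {F,P,U}
F: hit
U: hit
S: fault, evict P, frames {F,U,S}
F: hit
P: fault, evict U, frames {S,F,P}
F: hit
P: hit
Hits: 10 of 18 references → 10/18 = 0.5556.

0.56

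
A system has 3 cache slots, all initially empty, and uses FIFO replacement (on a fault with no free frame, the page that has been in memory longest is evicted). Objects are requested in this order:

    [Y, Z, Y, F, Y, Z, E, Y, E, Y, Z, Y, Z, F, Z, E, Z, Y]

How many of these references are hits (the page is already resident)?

Y -> fault, frames {Y}
Z -> fault, frames {Y,Z}
Y -> hit
F -> fault, frames {Y,Z,F}
Y -> hit
Z -> hit
E -> fault, evict Y, frames {Z,F,E}
Y -> fault, evict Z, frames {F,E,Y}
E -> hit
Y -> hit
Z -> fault, evict F, frames {E,Y,Z}
Y -> hit
Z -> hit
F -> fault, evict E, frames {Y,Z,F}
Z -> hit
E -> fault, evict Y, frames {Z,F,E}
Z -> hit
Y -> fault, evict Z, frames {F,E,Y}
Hits: 9.

9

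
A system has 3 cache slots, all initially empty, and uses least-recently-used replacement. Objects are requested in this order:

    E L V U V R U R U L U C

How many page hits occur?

5

E → fault, frames {E}
L → fault, frames {E,L}
V → fault, frames {E,L,V}
U → fault, evict E, frames {L,V,U}
V → hit
R → fault, evict L, frames {U,V,R}
U → hit
R → hit
U → hit
L → fault, evict V, frames {R,U,L}
U → hit
C → fault, evict R, frames {L,U,C}
Hits: 5.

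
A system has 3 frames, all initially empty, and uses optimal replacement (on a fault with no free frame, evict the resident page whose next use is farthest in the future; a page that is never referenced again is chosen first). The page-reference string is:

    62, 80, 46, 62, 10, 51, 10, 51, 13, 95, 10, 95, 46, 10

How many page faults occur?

7

62 -> fault, frames {62}
80 -> fault, frames {62,80}
46 -> fault, frames {62,80,46}
62 -> hit
10 -> fault, evict 80, frames {62,46,10}
51 -> fault, evict 62, frames {46,10,51}
10 -> hit
51 -> hit
13 -> fault, evict 51, frames {46,10,13}
95 -> fault, evict 13, frames {46,10,95}
10 -> hit
95 -> hit
46 -> hit
10 -> hit
Page faults: 7.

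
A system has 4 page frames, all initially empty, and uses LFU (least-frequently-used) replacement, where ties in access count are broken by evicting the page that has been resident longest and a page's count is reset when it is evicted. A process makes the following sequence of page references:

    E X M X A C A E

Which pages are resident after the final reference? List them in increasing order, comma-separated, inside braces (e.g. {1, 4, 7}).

{A, C, E, X}

E → fault, frames [E]
X → fault, frames [E, X]
M → fault, frames [E, X, M]
X → hit
A → fault, frames [E, X, M, A]
C → fault, evict E, frames [X, M, A, C]
A → hit
E → fault, evict M, frames [X, A, C, E]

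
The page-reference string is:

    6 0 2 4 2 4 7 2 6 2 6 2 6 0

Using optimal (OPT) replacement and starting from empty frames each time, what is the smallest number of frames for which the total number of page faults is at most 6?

3

f=1: 14 faults
f=2: 7 faults
f=3: 6 faults
f=4: 5 faults
f=5: 5 faults
Smallest f with faults ≤ 6 is 3.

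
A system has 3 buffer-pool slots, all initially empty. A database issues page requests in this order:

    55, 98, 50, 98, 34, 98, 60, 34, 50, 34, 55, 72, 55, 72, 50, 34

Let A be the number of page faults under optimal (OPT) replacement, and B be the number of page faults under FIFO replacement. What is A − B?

-1

Under OPT: F F F . F . F . . . F F . . . F → 8 faults.
Under FIFO: F F F . F . F . . . F F . . F F → 9 faults.
A − B = 8 − 9 = -1.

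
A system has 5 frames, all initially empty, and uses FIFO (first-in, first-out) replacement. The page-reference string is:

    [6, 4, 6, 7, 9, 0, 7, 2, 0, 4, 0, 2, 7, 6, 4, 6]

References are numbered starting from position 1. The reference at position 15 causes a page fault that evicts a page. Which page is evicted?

pos 1: 6: fault, frames (6)
pos 2: 4: fault, frames (6 4)
pos 3: 6: hit
pos 4: 7: fault, frames (6 4 7)
pos 5: 9: fault, frames (6 4 7 9)
pos 6: 0: fault, frames (6 4 7 9 0)
pos 7: 7: hit
pos 8: 2: fault, evict 6, frames (4 7 9 0 2)
pos 9: 0: hit
pos 10: 4: hit
pos 11: 0: hit
pos 12: 2: hit
pos 13: 7: hit
pos 14: 6: fault, evict 4, frames (7 9 0 2 6)
pos 15: 4: fault, evict 7, frames (9 0 2 6 4)
At position 15, page 7 is evicted.

7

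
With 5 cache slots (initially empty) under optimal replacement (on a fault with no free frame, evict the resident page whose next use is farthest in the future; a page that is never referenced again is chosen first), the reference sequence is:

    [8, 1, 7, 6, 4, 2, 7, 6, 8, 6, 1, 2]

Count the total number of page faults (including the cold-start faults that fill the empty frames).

8: fault, frames [8]
1: fault, frames [8, 1]
7: fault, frames [8, 1, 7]
6: fault, frames [8, 1, 7, 6]
4: fault, frames [8, 1, 7, 6, 4]
2: fault, evict 4, frames [8, 1, 7, 6, 2]
7: hit
6: hit
8: hit
6: hit
1: hit
2: hit
Page faults: 6.

6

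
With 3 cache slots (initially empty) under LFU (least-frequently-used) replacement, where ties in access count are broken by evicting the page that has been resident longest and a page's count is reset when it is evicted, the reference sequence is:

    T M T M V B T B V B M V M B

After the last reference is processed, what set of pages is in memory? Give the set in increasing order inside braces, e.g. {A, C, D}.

T: miss, frames (T)
M: miss, frames (T M)
T: hit
M: hit
V: miss, frames (T M V)
B: miss, evict V, frames (T M B)
T: hit
B: hit
V: miss, evict M, frames (T B V)
B: hit
M: miss, evict V, frames (T B M)
V: miss, evict M, frames (T B V)
M: miss, evict V, frames (T B M)
B: hit

{B, M, T}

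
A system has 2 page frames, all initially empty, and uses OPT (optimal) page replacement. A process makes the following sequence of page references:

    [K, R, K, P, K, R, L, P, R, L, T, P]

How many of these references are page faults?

K -> fault, frames {K}
R -> fault, frames {K,R}
K -> hit
P -> fault, evict R, frames {K,P}
K -> hit
R -> fault, evict K, frames {P,R}
L -> fault, evict R, frames {P,L}
P -> hit
R -> fault, evict P, frames {L,R}
L -> hit
T -> fault, evict R, frames {L,T}
P -> fault, evict T, frames {L,P}
Page faults: 8.

8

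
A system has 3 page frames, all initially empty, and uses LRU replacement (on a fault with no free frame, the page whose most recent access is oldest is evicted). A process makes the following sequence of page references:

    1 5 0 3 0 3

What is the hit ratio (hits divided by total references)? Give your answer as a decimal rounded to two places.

1 -> miss, frames {1}
5 -> miss, frames {1,5}
0 -> miss, frames {1,5,0}
3 -> miss, evict 1, frames {5,0,3}
0 -> hit
3 -> hit
Hits: 2 of 6 references → 2/6 = 0.3333.

0.33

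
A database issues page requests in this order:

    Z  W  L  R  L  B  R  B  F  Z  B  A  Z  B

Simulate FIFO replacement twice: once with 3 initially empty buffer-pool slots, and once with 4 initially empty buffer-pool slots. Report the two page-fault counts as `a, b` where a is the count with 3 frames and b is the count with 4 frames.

3 frames: F F F F . F . . F F . F . F → 9 faults.
4 frames: F F F F . F . . F F . F . . → 8 faults.
8 < 9: adding a frame reduced faults, as is typical.

9, 8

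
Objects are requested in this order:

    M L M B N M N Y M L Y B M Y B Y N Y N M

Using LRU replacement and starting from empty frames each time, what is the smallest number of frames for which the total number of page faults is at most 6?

5

f=1: 20 faults
f=2: 15 faults
f=3: 10 faults
f=4: 8 faults
f=5: 5 faults
Smallest f with faults ≤ 6 is 5.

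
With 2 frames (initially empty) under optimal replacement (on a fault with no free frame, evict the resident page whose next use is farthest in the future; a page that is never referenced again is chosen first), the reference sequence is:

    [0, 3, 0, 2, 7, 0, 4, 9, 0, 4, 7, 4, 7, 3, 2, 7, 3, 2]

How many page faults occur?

11

0 -> fault, frames {0}
3 -> fault, frames {0,3}
0 -> hit
2 -> fault, evict 3, frames {0,2}
7 -> fault, evict 2, frames {0,7}
0 -> hit
4 -> fault, evict 7, frames {0,4}
9 -> fault, evict 4, frames {0,9}
0 -> hit
4 -> fault, evict 9, frames {0,4}
7 -> fault, evict 0, frames {4,7}
4 -> hit
7 -> hit
3 -> fault, evict 4, frames {7,3}
2 -> fault, evict 3, frames {7,2}
7 -> hit
3 -> fault, evict 7, frames {2,3}
2 -> hit
Page faults: 11.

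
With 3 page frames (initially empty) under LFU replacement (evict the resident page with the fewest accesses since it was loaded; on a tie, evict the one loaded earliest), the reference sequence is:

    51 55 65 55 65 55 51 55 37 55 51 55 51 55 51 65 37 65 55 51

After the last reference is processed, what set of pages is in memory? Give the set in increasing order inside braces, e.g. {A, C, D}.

51 → fault, frames (51)
55 → fault, frames (51 55)
65 → fault, frames (51 55 65)
55 → hit
65 → hit
55 → hit
51 → hit
55 → hit
37 → fault, evict 51, frames (55 65 37)
55 → hit
51 → fault, evict 37, frames (55 65 51)
55 → hit
51 → hit
55 → hit
51 → hit
65 → hit
37 → fault, evict 65, frames (55 51 37)
65 → fault, evict 37, frames (55 51 65)
55 → hit
51 → hit

{51, 55, 65}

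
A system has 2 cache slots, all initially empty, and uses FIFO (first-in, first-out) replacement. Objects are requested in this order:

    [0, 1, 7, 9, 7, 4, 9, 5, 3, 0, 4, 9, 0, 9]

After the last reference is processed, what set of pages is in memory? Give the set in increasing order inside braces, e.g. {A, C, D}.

{0, 9}

0 → fault, frames (0)
1 → fault, frames (0 1)
7 → fault, evict 0, frames (1 7)
9 → fault, evict 1, frames (7 9)
7 → hit
4 → fault, evict 7, frames (9 4)
9 → hit
5 → fault, evict 9, frames (4 5)
3 → fault, evict 4, frames (5 3)
0 → fault, evict 5, frames (3 0)
4 → fault, evict 3, frames (0 4)
9 → fault, evict 0, frames (4 9)
0 → fault, evict 4, frames (9 0)
9 → hit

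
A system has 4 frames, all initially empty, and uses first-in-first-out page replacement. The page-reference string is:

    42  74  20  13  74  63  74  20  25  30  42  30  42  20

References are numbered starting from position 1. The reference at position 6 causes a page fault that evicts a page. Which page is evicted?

42

pos 1: 42: miss, frames [42]
pos 2: 74: miss, frames [42, 74]
pos 3: 20: miss, frames [42, 74, 20]
pos 4: 13: miss, frames [42, 74, 20, 13]
pos 5: 74: hit
pos 6: 63: miss, evict 42, frames [74, 20, 13, 63]
At position 6, page 42 is evicted.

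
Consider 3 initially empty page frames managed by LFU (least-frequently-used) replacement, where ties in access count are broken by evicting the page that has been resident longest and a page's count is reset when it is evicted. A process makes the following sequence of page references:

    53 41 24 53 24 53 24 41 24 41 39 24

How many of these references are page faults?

4

53 → miss, frames (53)
41 → miss, frames (53 41)
24 → miss, frames (53 41 24)
53 → hit
24 → hit
53 → hit
24 → hit
41 → hit
24 → hit
41 → hit
39 → miss, evict 53, frames (41 24 39)
24 → hit
Page faults: 4.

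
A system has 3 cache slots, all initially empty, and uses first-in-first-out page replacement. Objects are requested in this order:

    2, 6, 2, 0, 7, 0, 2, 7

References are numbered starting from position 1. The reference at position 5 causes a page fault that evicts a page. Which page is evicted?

2

pos 1: 2 -> miss, frames [2]
pos 2: 6 -> miss, frames [2, 6]
pos 3: 2 -> hit
pos 4: 0 -> miss, frames [2, 6, 0]
pos 5: 7 -> miss, evict 2, frames [6, 0, 7]
At position 5, page 2 is evicted.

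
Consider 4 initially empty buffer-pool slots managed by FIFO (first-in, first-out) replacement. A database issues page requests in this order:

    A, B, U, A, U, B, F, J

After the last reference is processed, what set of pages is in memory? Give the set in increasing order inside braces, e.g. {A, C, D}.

{B, F, J, U}

A: fault, frames [A]
B: fault, frames [A, B]
U: fault, frames [A, B, U]
A: hit
U: hit
B: hit
F: fault, frames [A, B, U, F]
J: fault, evict A, frames [B, U, F, J]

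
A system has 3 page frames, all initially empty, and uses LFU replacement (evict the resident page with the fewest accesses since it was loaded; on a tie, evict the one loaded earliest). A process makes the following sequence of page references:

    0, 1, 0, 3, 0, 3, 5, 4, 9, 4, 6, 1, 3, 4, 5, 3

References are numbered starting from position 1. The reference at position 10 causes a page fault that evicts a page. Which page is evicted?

pos 1: 0: miss, frames (0)
pos 2: 1: miss, frames (0 1)
pos 3: 0: hit
pos 4: 3: miss, frames (0 1 3)
pos 5: 0: hit
pos 6: 3: hit
pos 7: 5: miss, evict 1, frames (0 3 5)
pos 8: 4: miss, evict 5, frames (0 3 4)
pos 9: 9: miss, evict 4, frames (0 3 9)
pos 10: 4: miss, evict 9, frames (0 3 4)
At position 10, page 9 is evicted.

9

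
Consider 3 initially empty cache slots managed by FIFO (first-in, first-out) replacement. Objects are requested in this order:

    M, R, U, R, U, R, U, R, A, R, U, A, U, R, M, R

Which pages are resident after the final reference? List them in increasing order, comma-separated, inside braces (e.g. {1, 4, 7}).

M: miss, frames (M)
R: miss, frames (M R)
U: miss, frames (M R U)
R: hit
U: hit
R: hit
U: hit
R: hit
A: miss, evict M, frames (R U A)
R: hit
U: hit
A: hit
U: hit
R: hit
M: miss, evict R, frames (U A M)
R: miss, evict U, frames (A M R)

{A, M, R}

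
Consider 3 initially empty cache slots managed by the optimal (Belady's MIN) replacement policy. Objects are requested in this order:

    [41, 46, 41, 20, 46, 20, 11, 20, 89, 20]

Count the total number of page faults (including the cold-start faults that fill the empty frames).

5

41 → miss, frames {41}
46 → miss, frames {41,46}
41 → hit
20 → miss, frames {41,46,20}
46 → hit
20 → hit
11 → miss, evict 46, frames {41,20,11}
20 → hit
89 → miss, evict 11, frames {41,20,89}
20 → hit
Page faults: 5.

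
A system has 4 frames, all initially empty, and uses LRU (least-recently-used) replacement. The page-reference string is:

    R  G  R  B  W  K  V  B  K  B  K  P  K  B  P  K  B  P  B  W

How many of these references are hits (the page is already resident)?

R: miss, frames [R]
G: miss, frames [R, G]
R: hit
B: miss, frames [G, R, B]
W: miss, frames [G, R, B, W]
K: miss, evict G, frames [R, B, W, K]
V: miss, evict R, frames [B, W, K, V]
B: hit
K: hit
B: hit
K: hit
P: miss, evict W, frames [V, B, K, P]
K: hit
B: hit
P: hit
K: hit
B: hit
P: hit
B: hit
W: miss, evict V, frames [K, P, B, W]
Hits: 12.

12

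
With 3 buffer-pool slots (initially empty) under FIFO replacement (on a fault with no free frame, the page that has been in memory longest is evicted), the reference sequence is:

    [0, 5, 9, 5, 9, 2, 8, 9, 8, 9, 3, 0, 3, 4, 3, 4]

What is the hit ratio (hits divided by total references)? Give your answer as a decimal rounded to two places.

0 → fault, frames {0}
5 → fault, frames {0,5}
9 → fault, frames {0,5,9}
5 → hit
9 → hit
2 → fault, evict 0, frames {5,9,2}
8 → fault, evict 5, frames {9,2,8}
9 → hit
8 → hit
9 → hit
3 → fault, evict 9, frames {2,8,3}
0 → fault, evict 2, frames {8,3,0}
3 → hit
4 → fault, evict 8, frames {3,0,4}
3 → hit
4 → hit
Hits: 8 of 16 references → 8/16 = 0.5000.

0.50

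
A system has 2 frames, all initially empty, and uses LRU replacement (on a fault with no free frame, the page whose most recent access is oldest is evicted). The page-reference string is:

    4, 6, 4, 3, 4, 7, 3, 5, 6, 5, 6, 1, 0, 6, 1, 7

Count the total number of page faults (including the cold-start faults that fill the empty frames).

4 → miss, frames (4)
6 → miss, frames (4 6)
4 → hit
3 → miss, evict 6, frames (4 3)
4 → hit
7 → miss, evict 3, frames (4 7)
3 → miss, evict 4, frames (7 3)
5 → miss, evict 7, frames (3 5)
6 → miss, evict 3, frames (5 6)
5 → hit
6 → hit
1 → miss, evict 5, frames (6 1)
0 → miss, evict 6, frames (1 0)
6 → miss, evict 1, frames (0 6)
1 → miss, evict 0, frames (6 1)
7 → miss, evict 6, frames (1 7)
Page faults: 12.

12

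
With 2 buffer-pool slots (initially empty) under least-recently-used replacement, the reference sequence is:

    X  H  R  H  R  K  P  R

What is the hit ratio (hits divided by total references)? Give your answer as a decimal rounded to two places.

0.25

X → miss, frames {X}
H → miss, frames {X,H}
R → miss, evict X, frames {H,R}
H → hit
R → hit
K → miss, evict H, frames {R,K}
P → miss, evict R, frames {K,P}
R → miss, evict K, frames {P,R}
Hits: 2 of 8 references → 2/8 = 0.2500.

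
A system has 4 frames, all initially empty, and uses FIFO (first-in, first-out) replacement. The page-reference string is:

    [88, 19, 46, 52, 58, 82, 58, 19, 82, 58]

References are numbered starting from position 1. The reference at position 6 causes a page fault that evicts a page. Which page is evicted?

pos 1: 88 -> fault, frames {88}
pos 2: 19 -> fault, frames {88,19}
pos 3: 46 -> fault, frames {88,19,46}
pos 4: 52 -> fault, frames {88,19,46,52}
pos 5: 58 -> fault, evict 88, frames {19,46,52,58}
pos 6: 82 -> fault, evict 19, frames {46,52,58,82}
At position 6, page 19 is evicted.

19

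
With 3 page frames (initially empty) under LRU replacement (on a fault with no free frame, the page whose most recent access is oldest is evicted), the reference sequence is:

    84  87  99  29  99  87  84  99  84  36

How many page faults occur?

84: miss, frames (84)
87: miss, frames (84 87)
99: miss, frames (84 87 99)
29: miss, evict 84, frames (87 99 29)
99: hit
87: hit
84: miss, evict 29, frames (99 87 84)
99: hit
84: hit
36: miss, evict 87, frames (99 84 36)
Page faults: 6.

6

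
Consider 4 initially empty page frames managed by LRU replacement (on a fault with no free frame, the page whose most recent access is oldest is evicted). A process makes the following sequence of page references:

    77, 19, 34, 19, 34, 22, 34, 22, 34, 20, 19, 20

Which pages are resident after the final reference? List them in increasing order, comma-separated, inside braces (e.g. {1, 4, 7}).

{19, 20, 22, 34}

77 -> miss, frames [77]
19 -> miss, frames [77, 19]
34 -> miss, frames [77, 19, 34]
19 -> hit
34 -> hit
22 -> miss, frames [77, 19, 34, 22]
34 -> hit
22 -> hit
34 -> hit
20 -> miss, evict 77, frames [19, 22, 34, 20]
19 -> hit
20 -> hit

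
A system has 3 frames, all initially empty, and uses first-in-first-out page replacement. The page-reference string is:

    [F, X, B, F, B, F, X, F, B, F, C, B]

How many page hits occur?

F: miss, frames [F]
X: miss, frames [F, X]
B: miss, frames [F, X, B]
F: hit
B: hit
F: hit
X: hit
F: hit
B: hit
F: hit
C: miss, evict F, frames [X, B, C]
B: hit
Hits: 8.

8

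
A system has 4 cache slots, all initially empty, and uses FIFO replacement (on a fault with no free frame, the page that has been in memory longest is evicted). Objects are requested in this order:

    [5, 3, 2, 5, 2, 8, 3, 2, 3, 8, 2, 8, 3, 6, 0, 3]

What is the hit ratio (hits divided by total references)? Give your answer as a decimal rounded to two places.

0.56

5: miss, frames {5}
3: miss, frames {5,3}
2: miss, frames {5,3,2}
5: hit
2: hit
8: miss, frames {5,3,2,8}
3: hit
2: hit
3: hit
8: hit
2: hit
8: hit
3: hit
6: miss, evict 5, frames {3,2,8,6}
0: miss, evict 3, frames {2,8,6,0}
3: miss, evict 2, frames {8,6,0,3}
Hits: 9 of 16 references → 9/16 = 0.5625.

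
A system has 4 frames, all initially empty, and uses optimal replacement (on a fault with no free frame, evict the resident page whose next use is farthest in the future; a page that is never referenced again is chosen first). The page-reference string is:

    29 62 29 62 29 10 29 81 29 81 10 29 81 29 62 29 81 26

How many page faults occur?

29: fault, frames {29}
62: fault, frames {29,62}
29: hit
62: hit
29: hit
10: fault, frames {29,62,10}
29: hit
81: fault, frames {29,62,10,81}
29: hit
81: hit
10: hit
29: hit
81: hit
29: hit
62: hit
29: hit
81: hit
26: fault, evict 81, frames {29,62,10,26}
Page faults: 5.

5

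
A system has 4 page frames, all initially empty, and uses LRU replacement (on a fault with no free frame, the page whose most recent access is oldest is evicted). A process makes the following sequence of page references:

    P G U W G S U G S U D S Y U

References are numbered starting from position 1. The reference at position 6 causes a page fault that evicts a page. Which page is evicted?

P

pos 1: P: miss, frames {P}
pos 2: G: miss, frames {P,G}
pos 3: U: miss, frames {P,G,U}
pos 4: W: miss, frames {P,G,U,W}
pos 5: G: hit
pos 6: S: miss, evict P, frames {U,W,G,S}
At position 6, page P is evicted.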